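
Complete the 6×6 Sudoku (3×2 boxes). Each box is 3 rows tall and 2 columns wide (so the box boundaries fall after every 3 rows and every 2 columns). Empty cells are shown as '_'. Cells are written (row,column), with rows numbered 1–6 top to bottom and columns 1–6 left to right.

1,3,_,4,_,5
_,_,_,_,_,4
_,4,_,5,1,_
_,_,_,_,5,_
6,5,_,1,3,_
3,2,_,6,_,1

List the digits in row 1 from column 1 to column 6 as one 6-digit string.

132465

(2,2) = 6: row 2 has {4}; col 2 has {2,3,4,5}; box has {1,3,4} → only 6 remains.
(2,5) = 2: row 2 has {4,6}; col 5 has {1,3,5}; box has {1,4,5} → only 2 remains.
(3,1) = 2: row 3 has {1,4,5}; col 1 has {1,3,6}; box has {1,3,4,6} → only 2 remains.
(4,1) = 4: row 4 has {5}; col 1 has {1,2,3,6}; box has {2,3,5,6} → only 4 remains.
(4,2) = 1: row 4 has {4,5}; col 2 has {2,3,4,5,6}; box has {2,3,4,5,6} → only 1 remains.
(5,6) = 2: row 5 has {1,3,5,6}; col 6 has {1,4,5}; box has {1,3,5} → only 2 remains.
(6,5) = 4: row 6 has {1,2,3,6}; col 5 has {1,2,3,5}; box has {1,2,3,5} → only 4 remains.
(1,5) = 6: row 1 has {1,3,4,5}; col 5 has {1,2,3,4,5}; box has {1,2,4,5} → only 6 remains.
(2,1) = 5: row 2 has {2,4,6}; col 1 has {1,2,3,4,6}; box has {1,2,3,4,6} → only 5 remains.
(2,4) = 3: row 2 has {2,4,5,6}; col 4 has {1,4,5,6}; box has {4,5} → only 3 remains.
(3,3) = 6: row 3 has {1,2,4,5}; col 3 has {}; box has {3,4,5} → only 6 remains.
(3,6) = 3: row 3 has {1,2,4,5,6}; col 6 has {1,2,4,5}; box has {1,2,4,5,6} → only 3 remains.
(4,4) = 2: row 4 has {1,4,5}; col 4 has {1,3,4,5,6}; box has {1,6} → only 2 remains.
(4,6) = 6: row 4 has {1,2,4,5}; col 6 has {1,2,3,4,5}; box has {1,2,3,4,5} → only 6 remains.
(5,3) = 4: row 5 has {1,2,3,5,6}; col 3 has {6}; box has {1,2,6} → only 4 remains.
(6,3) = 5: row 6 has {1,2,3,4,6}; col 3 has {4,6}; box has {1,2,4,6} → only 5 remains.
(1,3) = 2: row 1 has {1,3,4,5,6}; col 3 has {4,5,6}; box has {3,4,5,6} → only 2 remains.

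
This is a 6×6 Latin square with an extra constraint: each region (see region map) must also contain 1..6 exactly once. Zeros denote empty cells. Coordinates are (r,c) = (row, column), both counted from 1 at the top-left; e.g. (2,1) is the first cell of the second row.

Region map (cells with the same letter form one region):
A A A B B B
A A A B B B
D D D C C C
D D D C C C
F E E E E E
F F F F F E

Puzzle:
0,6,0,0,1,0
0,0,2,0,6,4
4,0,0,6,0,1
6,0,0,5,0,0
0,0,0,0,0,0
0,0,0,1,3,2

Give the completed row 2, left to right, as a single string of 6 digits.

152364

(2,4) = 3: row 2 has {2,4,6}; col 4 has {1,5,6}; region has {1,4,6} → only 3 remains.
(3,5) = 2: row 3 has {1,4,6}; col 5 has {1,3,6}; region has {1,5,6} → only 2 remains.
(4,5) = 4: row 4 has {5,6}; col 5 has {1,2,3,6}; region has {1,2,5,6} → only 4 remains.
(4,6) = 3: row 4 has {4,5,6}; col 6 has {1,2,4}; region has {1,2,4,5,6} → only 3 remains.
(5,4) = 4: row 5 has {}; col 4 has {1,3,5,6}; region has {2} → only 4 remains.
(5,5) = 5: row 5 has {4}; col 5 has {1,2,3,4,6}; region has {2,4} → only 5 remains.
(5,6) = 6: row 5 has {4,5}; col 6 has {1,2,3,4}; region has {2,4,5} → only 6 remains.
(6,1) = 5: row 6 has {1,2,3}; col 1 has {4,6}; region has {1,3} → only 5 remains.
(6,2) = 4: row 6 has {1,2,3,5}; col 2 has {6}; region has {1,3,5} → only 4 remains.
(6,3) = 6: row 6 has {1,2,3,4,5}; col 3 has {2}; region has {1,3,4,5} → only 6 remains.
(1,1) = 3: row 1 has {1,6}; col 1 has {4,5,6}; region has {2,6} → only 3 remains.
(1,4) = 2: row 1 has {1,3,6}; col 4 has {1,3,4,5,6}; region has {1,3,4,6} → only 2 remains.
(1,6) = 5: row 1 has {1,2,3,6}; col 6 has {1,2,3,4,6}; region has {1,2,3,4,6} → only 5 remains.
(2,1) = 1: row 2 has {2,3,4,6}; col 1 has {3,4,5,6}; region has {2,3,6} → only 1 remains.
(2,2) = 5: row 2 has {1,2,3,4,6}; col 2 has {4,6}; region has {1,2,3,6} → only 5 remains.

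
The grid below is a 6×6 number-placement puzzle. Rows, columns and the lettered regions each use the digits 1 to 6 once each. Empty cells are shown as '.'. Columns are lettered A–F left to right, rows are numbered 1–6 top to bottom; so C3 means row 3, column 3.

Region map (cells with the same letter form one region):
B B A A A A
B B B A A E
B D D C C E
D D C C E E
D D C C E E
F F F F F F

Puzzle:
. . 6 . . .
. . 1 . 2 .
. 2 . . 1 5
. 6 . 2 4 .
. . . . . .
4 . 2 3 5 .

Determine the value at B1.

E1 = 3 (sole candidate).
E5 = 6 (sole candidate).
B6 = 1 (sole candidate).
F6 = 6 (sole candidate).
F2 = 3 (sole candidate).
F4 = 1 (sole candidate).
F5 = 2 (sole candidate).
F1 = 4 (sole candidate).
D2 = 5 (sole candidate).
D5 = 4 (sole candidate).
B1 = 5: row 1 has {3,4,6}; col 2 has {1,2,6}; region has {1} → only 5 remains.

5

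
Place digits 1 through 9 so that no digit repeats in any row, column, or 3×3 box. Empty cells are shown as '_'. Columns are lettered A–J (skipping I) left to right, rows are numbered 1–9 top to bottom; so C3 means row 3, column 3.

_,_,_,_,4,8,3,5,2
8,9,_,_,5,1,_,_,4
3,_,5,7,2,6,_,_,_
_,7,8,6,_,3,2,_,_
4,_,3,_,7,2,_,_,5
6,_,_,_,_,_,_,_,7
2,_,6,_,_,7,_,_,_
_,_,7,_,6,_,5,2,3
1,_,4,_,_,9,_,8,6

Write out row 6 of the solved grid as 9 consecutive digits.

629415837

A1 = 7: row 1 has {2,3,4,5,8}; col 1 has {1,2,3,4,6,8}; box has {3,5,8,9} → only 7 remains.
C1 = 1: row 1 has {2,3,4,5,7,8}; col 3 has {3,4,5,6,7,8}; box has {3,5,7,8,9} → only 1 remains.
D1 = 9: row 1 has {1,2,3,4,5,7,8}; col 4 has {6,7}; box has {1,2,4,5,6,7,8} → only 9 remains.
C2 = 2: row 2 has {1,4,5,8,9}; col 3 has {1,3,4,5,6,7,8}; box has {1,3,5,7,8,9} → only 2 remains.
D2 = 3: row 2 has {1,2,4,5,8,9}; col 4 has {6,7,9}; box has {1,2,4,5,6,7,8,9} → only 3 remains.
B3 = 4: row 3 has {2,3,5,6,7}; col 2 has {7,9}; box has {1,2,3,5,7,8,9} → only 4 remains.
B5 = 1: row 5 has {2,3,4,5,7}; col 2 has {4,7,9}; box has {3,4,6,7,8} → only 1 remains.
D5 = 8: row 5 has {1,2,3,4,5,7}; col 4 has {3,6,7,9}; box has {2,3,6,7} → only 8 remains.
C6 = 9: row 6 has {6,7}; col 3 has {1,2,3,4,5,6,7,8}; box has {1,3,4,6,7,8} → only 9 remains.
E6 = 1: row 6 has {6,7,9}; col 5 has {2,4,5,6,7}; box has {2,3,6,7,8} → only 1 remains.
A8 = 9: row 8 has {2,3,5,6,7}; col 1 has {1,2,3,4,6,7,8}; box has {1,2,4,6,7} → only 9 remains.
B8 = 8: row 8 has {2,3,5,6,7,9}; col 2 has {1,4,7,9}; box has {1,2,4,6,7,9} → only 8 remains.
F8 = 4: row 8 has {2,3,5,6,7,8,9}; col 6 has {1,2,3,6,7,8,9}; box has {6,7,9} → only 4 remains.
E9 = 3: row 9 has {1,4,6,8,9}; col 5 has {1,2,4,5,6,7}; box has {4,6,7,9} → only 3 remains.
G9 = 7: row 9 has {1,3,4,6,8,9}; col 7 has {2,3,5}; box has {2,3,5,6,8} → only 7 remains.
B1 = 6: row 1 has {1,2,3,4,5,7,8,9}; col 2 has {1,4,7,8,9}; box has {1,2,3,4,5,7,8,9} → only 6 remains.
G2 = 6: row 2 has {1,2,3,4,5,8,9}; col 7 has {2,3,5,7}; box has {2,3,4,5} → only 6 remains.
H2 = 7: row 2 has {1,2,3,4,5,6,8,9}; col 8 has {2,5,8}; box has {2,3,4,5,6} → only 7 remains.
A4 = 5: row 4 has {2,3,6,7,8}; col 1 has {1,2,3,4,6,7,8,9}; box has {1,3,4,6,7,8,9} → only 5 remains.
E4 = 9: row 4 has {2,3,5,6,7,8}; col 5 has {1,2,3,4,5,6,7}; box has {1,2,3,6,7,8} → only 9 remains.
J4 = 1: row 4 has {2,3,5,6,7,8,9}; col 9 has {2,3,4,5,6,7}; box has {2,5,7} → only 1 remains.
G5 = 9: row 5 has {1,2,3,4,5,7,8}; col 7 has {2,3,5,6,7}; box has {1,2,5,7} → only 9 remains.
H5 = 6: row 5 has {1,2,3,4,5,7,8,9}; col 8 has {2,5,7,8}; box has {1,2,5,7,9} → only 6 remains.
B6 = 2: row 6 has {1,6,7,9}; col 2 has {1,4,6,7,8,9}; box has {1,3,4,5,6,7,8,9} → only 2 remains.
F6 = 5: row 6 has {1,2,6,7,9}; col 6 has {1,2,3,4,6,7,8,9}; box has {1,2,3,6,7,8,9} → only 5 remains.
E7 = 8: row 7 has {2,6,7}; col 5 has {1,2,3,4,5,6,7,9}; box has {3,4,6,7,9} → only 8 remains.
J7 = 9: row 7 has {2,6,7,8}; col 9 has {1,2,3,4,5,6,7}; box has {2,3,5,6,7,8} → only 9 remains.
D8 = 1: row 8 has {2,3,4,5,6,7,8,9}; col 4 has {3,6,7,8,9}; box has {3,4,6,7,8,9} → only 1 remains.
B9 = 5: row 9 has {1,3,4,6,7,8,9}; col 2 has {1,2,4,6,7,8,9}; box has {1,2,4,6,7,8,9} → only 5 remains.
D9 = 2: row 9 has {1,3,4,5,6,7,8,9}; col 4 has {1,3,6,7,8,9}; box has {1,3,4,6,7,8,9} → only 2 remains.
J3 = 8: row 3 has {2,3,4,5,6,7}; col 9 has {1,2,3,4,5,6,7,9}; box has {2,3,4,5,6,7} → only 8 remains.
H4 = 4: row 4 has {1,2,3,5,6,7,8,9}; col 8 has {2,5,6,7,8}; box has {1,2,5,6,7,9} → only 4 remains.
D6 = 4: row 6 has {1,2,5,6,7,9}; col 4 has {1,2,3,6,7,8,9}; box has {1,2,3,5,6,7,8,9} → only 4 remains.
G6 = 8: row 6 has {1,2,4,5,6,7,9}; col 7 has {2,3,5,6,7,9}; box has {1,2,4,5,6,7,9} → only 8 remains.
H6 = 3: row 6 has {1,2,4,5,6,7,8,9}; col 8 has {2,4,5,6,7,8}; box has {1,2,4,5,6,7,8,9} → only 3 remains.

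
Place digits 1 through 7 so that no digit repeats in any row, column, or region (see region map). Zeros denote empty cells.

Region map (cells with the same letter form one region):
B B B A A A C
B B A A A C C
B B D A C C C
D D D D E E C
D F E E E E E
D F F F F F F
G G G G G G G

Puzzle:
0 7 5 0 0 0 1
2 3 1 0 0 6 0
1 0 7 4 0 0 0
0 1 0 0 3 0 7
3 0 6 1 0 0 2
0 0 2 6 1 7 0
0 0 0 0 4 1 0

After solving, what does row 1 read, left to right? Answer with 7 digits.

4753621

R3C2 = 6 (sole candidate).
R4C3 = 4 (sole candidate).
R4C6 = 5 (sole candidate).
R5C5 = 7 (sole candidate).
R5C6 = 4 (sole candidate).
R6C1 = 5 (sole candidate).
R6C2 = 4 (sole candidate).
R6C7 = 3 (sole candidate).
R7C3 = 3 (sole candidate).
R1C1 = 4: row 1 has {1,5,7}; col 1 has {1,2,3,5}; region has {1,2,3,5,6,7} → only 4 remains.
R2C5 = 5 (sole candidate).
R2C7 = 4 (sole candidate).
R3C5 = 2 (sole candidate).
R3C6 = 3 (sole candidate).
R3C7 = 5 (sole candidate).
R4C1 = 6 (sole candidate).
R4C4 = 2 (sole candidate).
R5C2 = 5 (sole candidate).
R7C1 = 7 (sole candidate).
R7C2 = 2 (sole candidate).
R7C4 = 5 (sole candidate).
R7C7 = 6 (sole candidate).
R1C4 = 3: row 1 has {1,4,5,7}; col 4 has {1,2,4,5,6}; region has {1,4,5} → only 3 remains.
R1C5 = 6: row 1 has {1,3,4,5,7}; col 5 has {1,2,3,4,5,7}; region has {1,3,4,5} → only 6 remains.
R1C6 = 2: row 1 has {1,3,4,5,6,7}; col 6 has {1,3,4,5,6,7}; region has {1,3,4,5,6} → only 2 remains.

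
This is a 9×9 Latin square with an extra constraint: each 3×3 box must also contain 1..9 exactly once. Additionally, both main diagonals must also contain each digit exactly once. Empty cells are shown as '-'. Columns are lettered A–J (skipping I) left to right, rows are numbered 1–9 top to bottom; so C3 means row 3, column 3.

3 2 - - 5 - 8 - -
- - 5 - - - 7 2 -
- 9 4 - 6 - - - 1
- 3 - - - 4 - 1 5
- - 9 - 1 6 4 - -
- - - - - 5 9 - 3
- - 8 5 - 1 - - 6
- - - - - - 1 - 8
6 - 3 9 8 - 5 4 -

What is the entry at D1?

4

J1 = 9 (sole candidate).
J2 = 4 (sole candidate).
G3 = 3 (sole candidate).
H3 = 5 (sole candidate).
D6 = 7 (sole candidate).
E6 = 2 (sole candidate).
G7 = 2 (sole candidate).
B8 = 5 (sole candidate).
J9 = 7 (sole candidate).
F1 = 7 (sole candidate).
H1 = 6 (sole candidate).
D4 = 8 (sole candidate).
E4 = 9 (sole candidate).
G4 = 6 (sole candidate).
D5 = 3 (sole candidate).
J5 = 2 (sole candidate).
H6 = 8 (sole candidate).
H8 = 9 (sole candidate).
B9 = 1 (sole candidate).
F9 = 2 (sole candidate).
C1 = 1 (sole candidate).
D1 = 4: row 1 has {1,2,3,5,6,7,8,9}; col 4 has {3,5,7,8,9}; box has {5,6,7} → only 4 remains.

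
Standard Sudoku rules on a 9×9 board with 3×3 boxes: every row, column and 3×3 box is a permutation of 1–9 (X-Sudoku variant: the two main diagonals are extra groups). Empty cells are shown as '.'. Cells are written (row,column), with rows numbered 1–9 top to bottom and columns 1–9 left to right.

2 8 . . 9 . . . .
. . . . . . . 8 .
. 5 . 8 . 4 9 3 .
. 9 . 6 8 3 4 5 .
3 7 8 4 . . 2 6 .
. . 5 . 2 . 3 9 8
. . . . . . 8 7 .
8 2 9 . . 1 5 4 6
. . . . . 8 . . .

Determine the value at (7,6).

(1,8) = 1: row 1 has {2,8,9}; col 8 has {3,4,5,6,7,8,9}; box has {3,8,9} → only 1 remains.
(4,1) = 1: row 4 has {3,4,5,6,8,9}; col 1 has {2,3,8}; box has {3,5,7,8,9} → only 1 remains.
(4,3) = 2: row 4 has {1,3,4,5,6,8,9}; col 3 has {5,8,9}; box has {1,3,5,7,8,9} → only 2 remains.
(4,9) = 7: row 4 has {1,2,3,4,5,6,8,9}; col 9 has {6,8}; box has {2,3,4,5,6,8,9} → only 7 remains.
(5,9) = 1: row 5 has {2,3,4,6,7,8}; col 9 has {6,7,8}; box has {2,3,4,5,6,7,8,9} → only 1 remains.
(6,6) = 7: row 6 has {2,3,5,8,9}; col 6 has {1,3,4,8}; box has {2,3,4,6,8}; main diagonal has {2,4,6,8} → only 7 remains.
(9,7) = 1: row 9 has {8}; col 7 has {2,3,4,5,8,9}; box has {4,5,6,7,8} → only 1 remains.
(9,8) = 2: row 9 has {1,8}; col 8 has {1,3,4,5,6,7,8,9}; box has {1,4,5,6,7,8} → only 2 remains.
(3,3) = 1: row 3 has {3,4,5,8,9}; col 3 has {2,5,8,9}; box has {2,5,8}; main diagonal has {2,4,6,7,8} → only 1 remains.
(3,9) = 2: row 3 has {1,3,4,5,8,9}; col 9 has {1,6,7,8}; box has {1,3,8,9} → only 2 remains.
(5,5) = 5: row 5 has {1,2,3,4,6,7,8}; col 5 has {2,8,9}; box has {2,3,4,6,7,8}; main diagonal has {1,2,4,6,7,8}; anti-diagonal has {2,3,8,9} → only 5 remains.
(5,6) = 9: row 5 has {1,2,3,4,5,6,7,8}; col 6 has {1,3,4,7,8}; box has {2,3,4,5,6,7,8} → only 9 remains.
(6,4) = 1: row 6 has {2,3,5,7,8,9}; col 4 has {4,6,8}; box has {2,3,4,5,6,7,8,9}; anti-diagonal has {2,3,5,8,9} → only 1 remains.
(1,9) = 4: row 1 has {1,2,8,9}; col 9 has {1,2,6,7,8}; box has {1,2,3,8,9}; anti-diagonal has {1,2,3,5,8,9} → only 4 remains.
(2,2) = 3: row 2 has {8}; col 2 has {2,5,7,8,9}; box has {1,2,5,8}; main diagonal has {1,2,4,5,6,7,8} → only 3 remains.
(2,9) = 5: row 2 has {3,8}; col 9 has {1,2,4,6,7,8}; box has {1,2,3,4,8,9} → only 5 remains.
(7,3) = 6: row 7 has {7,8}; col 3 has {1,2,5,8,9}; box has {2,8,9}; anti-diagonal has {1,2,3,4,5,8,9} → only 6 remains.
(9,1) = 7: row 9 has {1,2,8}; col 1 has {1,2,3,8}; box has {2,6,8,9}; anti-diagonal has {1,2,3,4,5,6,8,9} → only 7 remains.
(9,2) = 4: row 9 has {1,2,7,8}; col 2 has {2,3,5,7,8,9}; box has {2,6,7,8,9} → only 4 remains.
(9,3) = 3: row 9 has {1,2,4,7,8}; col 3 has {1,2,5,6,8,9}; box has {2,4,6,7,8,9} → only 3 remains.
(9,5) = 6: row 9 has {1,2,3,4,7,8}; col 5 has {2,5,8,9}; box has {1,8} → only 6 remains.
(9,9) = 9: row 9 has {1,2,3,4,6,7,8}; col 9 has {1,2,4,5,6,7,8}; box has {1,2,4,5,6,7,8}; main diagonal has {1,2,3,4,5,6,7,8} → only 9 remains.
(1,3) = 7: row 1 has {1,2,4,8,9}; col 3 has {1,2,3,5,6,8,9}; box has {1,2,3,5,8} → only 7 remains.
(1,7) = 6: row 1 has {1,2,4,7,8,9}; col 7 has {1,2,3,4,5,8,9}; box has {1,2,3,4,5,8,9} → only 6 remains.
(2,3) = 4: row 2 has {3,5,8}; col 3 has {1,2,3,5,6,7,8,9}; box has {1,2,3,5,7,8} → only 4 remains.
(2,7) = 7: row 2 has {3,4,5,8}; col 7 has {1,2,3,4,5,6,8,9}; box has {1,2,3,4,5,6,8,9} → only 7 remains.
(3,1) = 6: row 3 has {1,2,3,4,5,8,9}; col 1 has {1,2,3,7,8}; box has {1,2,3,4,5,7,8} → only 6 remains.
(3,5) = 7: row 3 has {1,2,3,4,5,6,8,9}; col 5 has {2,5,6,8,9}; box has {4,8,9} → only 7 remains.
(6,1) = 4: row 6 has {1,2,3,5,7,8,9}; col 1 has {1,2,3,6,7,8}; box has {1,2,3,5,7,8,9} → only 4 remains.
(6,2) = 6: row 6 has {1,2,3,4,5,7,8,9}; col 2 has {2,3,4,5,7,8,9}; box has {1,2,3,4,5,7,8,9} → only 6 remains.
(7,1) = 5: row 7 has {6,7,8}; col 1 has {1,2,3,4,6,7,8}; box has {2,3,4,6,7,8,9} → only 5 remains.
(7,2) = 1: row 7 has {5,6,7,8}; col 2 has {2,3,4,5,6,7,8,9}; box has {2,3,4,5,6,7,8,9} → only 1 remains.
(7,6) = 2: row 7 has {1,5,6,7,8}; col 6 has {1,3,4,7,8,9}; box has {1,6,8} → only 2 remains.

2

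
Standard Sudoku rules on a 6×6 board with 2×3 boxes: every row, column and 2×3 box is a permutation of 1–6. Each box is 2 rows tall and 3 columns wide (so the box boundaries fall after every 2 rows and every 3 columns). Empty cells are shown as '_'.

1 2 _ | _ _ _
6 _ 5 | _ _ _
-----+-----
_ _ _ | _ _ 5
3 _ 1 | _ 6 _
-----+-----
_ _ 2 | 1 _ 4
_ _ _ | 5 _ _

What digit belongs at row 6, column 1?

row 4, column 6 = 2: row 4 has {1,3,6}; col 6 has {4,5}; box has {5,6} → only 2 remains.
row 5, column 1 = 5: row 5 has {1,2,4}; col 1 has {1,3,6}; box has {2} → only 5 remains.
row 5, column 5 = 3: row 5 has {1,2,4,5}; col 5 has {6}; box has {1,4,5} → only 3 remains.
row 6, column 1 = 4: row 6 has {5}; col 1 has {1,3,5,6}; box has {2,5} → only 4 remains.

4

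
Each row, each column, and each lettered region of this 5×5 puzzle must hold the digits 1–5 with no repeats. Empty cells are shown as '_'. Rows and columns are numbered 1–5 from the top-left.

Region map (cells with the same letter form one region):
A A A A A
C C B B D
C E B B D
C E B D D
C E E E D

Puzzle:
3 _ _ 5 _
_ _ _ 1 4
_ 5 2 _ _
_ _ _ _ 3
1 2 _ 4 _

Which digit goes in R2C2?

R2C2 = 3: row 2 has {1,4}; col 2 has {2,5}; region has {1} → only 3 remains.

3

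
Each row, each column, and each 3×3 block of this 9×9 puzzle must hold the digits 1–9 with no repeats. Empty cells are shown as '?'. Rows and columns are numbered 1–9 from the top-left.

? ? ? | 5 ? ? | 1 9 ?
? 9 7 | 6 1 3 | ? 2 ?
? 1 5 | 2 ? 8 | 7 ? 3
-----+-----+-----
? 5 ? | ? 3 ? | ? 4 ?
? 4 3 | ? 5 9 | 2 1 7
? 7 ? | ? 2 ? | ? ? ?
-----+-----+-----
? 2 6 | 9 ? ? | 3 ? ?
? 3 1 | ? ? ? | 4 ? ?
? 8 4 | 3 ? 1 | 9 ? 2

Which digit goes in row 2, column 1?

row 1, column 2 = 6: row 1 has {1,5,9}; col 2 has {1,2,3,4,5,7,8,9}; box has {1,5,7,9} → only 6 remains.
row 3, column 1 = 4: row 3 has {1,2,3,5,7,8}; col 1 has {}; box has {1,5,6,7,9} → only 4 remains.
row 3, column 5 = 9: row 3 has {1,2,3,4,5,7,8}; col 5 has {1,2,3,5}; box has {1,2,3,5,6,8} → only 9 remains.
row 3, column 8 = 6: row 3 has {1,2,3,4,5,7,8,9}; col 8 has {1,2,4,9}; box has {1,2,3,7,9} → only 6 remains.
row 5, column 4 = 8: row 5 has {1,2,3,4,5,7,9}; col 4 has {2,3,5,6,9}; box has {2,3,5,9} → only 8 remains.
row 8, column 4 = 7: row 8 has {1,3,4}; col 4 has {2,3,5,6,8,9}; box has {1,3,9} → only 7 remains.
row 9, column 5 = 6: row 9 has {1,2,3,4,8,9}; col 5 has {1,2,3,5,9}; box has {1,3,7,9} → only 6 remains.
row 2, column 1 = 8: row 2 has {1,2,3,6,7,9}; col 1 has {4}; box has {1,4,5,6,7,9} → only 8 remains.

8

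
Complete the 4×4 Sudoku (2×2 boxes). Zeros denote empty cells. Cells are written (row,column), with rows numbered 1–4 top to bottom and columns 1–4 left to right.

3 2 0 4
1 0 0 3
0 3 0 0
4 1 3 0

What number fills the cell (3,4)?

1

(1,3) = 1: row 1 has {2,3,4}; col 3 has {3}; box has {3,4} → only 1 remains.
(2,2) = 4: row 2 has {1,3}; col 2 has {1,2,3}; box has {1,2,3} → only 4 remains.
(2,3) = 2: row 2 has {1,3,4}; col 3 has {1,3}; box has {1,3,4} → only 2 remains.
(3,1) = 2: row 3 has {3}; col 1 has {1,3,4}; box has {1,3,4} → only 2 remains.
(3,3) = 4: row 3 has {2,3}; col 3 has {1,2,3}; box has {3} → only 4 remains.
(3,4) = 1: row 3 has {2,3,4}; col 4 has {3,4}; box has {3,4} → only 1 remains.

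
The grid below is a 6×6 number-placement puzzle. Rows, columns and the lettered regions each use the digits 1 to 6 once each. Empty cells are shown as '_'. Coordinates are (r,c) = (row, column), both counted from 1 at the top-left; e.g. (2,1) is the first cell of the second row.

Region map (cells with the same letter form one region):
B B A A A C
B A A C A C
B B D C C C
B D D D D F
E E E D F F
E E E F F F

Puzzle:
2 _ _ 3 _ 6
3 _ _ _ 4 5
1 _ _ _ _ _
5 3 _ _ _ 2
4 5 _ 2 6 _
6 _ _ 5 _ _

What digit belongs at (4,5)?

(1,2) = 4 (sole candidate).
(2,4) = 1 (sole candidate).
(3,2) = 6 (sole candidate).
(3,4) = 4 (sole candidate).
(3,6) = 3 (sole candidate).
(4,4) = 6 (sole candidate).
(4,5) = 1: row 4 has {2,3,5,6}; col 5 has {4,6}; region has {2,3,6} → only 1 remains.

1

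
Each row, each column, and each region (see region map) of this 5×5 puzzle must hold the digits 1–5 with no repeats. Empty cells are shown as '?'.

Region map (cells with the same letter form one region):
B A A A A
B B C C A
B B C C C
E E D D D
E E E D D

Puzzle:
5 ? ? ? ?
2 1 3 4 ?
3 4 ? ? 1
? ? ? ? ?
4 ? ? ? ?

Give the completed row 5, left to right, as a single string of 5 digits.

r2c5 = 5: row 2 has {1,2,3,4}; col 5 has {1}; region has {} → only 5 remains.
r4c1 = 1: row 4 has {}; col 1 has {2,3,4,5}; region has {4} → only 1 remains.
r5c4 = 1: in row 5, 1 can only go here (every other open cell in that row sees a 1).
r1c3 = 1: in row 1, 1 can only go here (every other open cell in that row sees a 1).
r1c5 = 4: in row 1, 4 can only go here (every other open cell in that row sees a 4).
r4c3 = 4: in row 4, 4 can only go here (every other open cell in that row sees a 4).
r4c4 = 5: in region D, 5 can only go here (every other open cell in that region sees a 5).
r3c4 = 2: row 3 has {1,3,4}; col 4 has {1,4,5}; region has {1,3,4} → only 2 remains.
r1c4 = 3: row 1 has {1,4,5}; col 4 has {1,2,4,5}; region has {1,4,5} → only 3 remains.
r3c3 = 5: row 3 has {1,2,3,4}; col 3 has {1,3,4}; region has {1,2,3,4} → only 5 remains.
r5c3 = 2: row 5 has {1,4}; col 3 has {1,3,4,5}; region has {1,4} → only 2 remains.
r5c5 = 3: row 5 has {1,2,4}; col 5 has {1,4,5}; region has {1,4,5} → only 3 remains.
r1c2 = 2: row 1 has {1,3,4,5}; col 2 has {1,4}; region has {1,3,4,5} → only 2 remains.
r4c2 = 3: row 4 has {1,4,5}; col 2 has {1,2,4}; region has {1,2,4} → only 3 remains.
r4c5 = 2: row 4 has {1,3,4,5}; col 5 has {1,3,4,5}; region has {1,3,4,5} → only 2 remains.
r5c2 = 5: row 5 has {1,2,3,4}; col 2 has {1,2,3,4}; region has {1,2,3,4} → only 5 remains.

45213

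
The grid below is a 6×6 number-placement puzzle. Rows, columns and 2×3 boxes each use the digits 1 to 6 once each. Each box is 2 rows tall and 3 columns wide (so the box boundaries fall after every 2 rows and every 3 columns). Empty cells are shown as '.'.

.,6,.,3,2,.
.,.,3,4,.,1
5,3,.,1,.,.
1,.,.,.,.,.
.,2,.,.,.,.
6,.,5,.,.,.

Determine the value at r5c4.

5

r1c1 = 4 (sole candidate).
r1c3 = 1 (sole candidate).
r1c6 = 5 (sole candidate).
r2c1 = 2 (sole candidate).
r2c2 = 5 (sole candidate).
r2c5 = 6 (sole candidate).
r3c5 = 4 (sole candidate).
r4c2 = 4 (sole candidate).
r5c1 = 3 (sole candidate).
r5c3 = 4 (sole candidate).
r5c6 = 6 (sole candidate).
r6c2 = 1 (sole candidate).
r6c4 = 2 (sole candidate).
r6c5 = 3 (sole candidate).
r6c6 = 4 (sole candidate).
r3c6 = 2 (sole candidate).
r4c5 = 5 (sole candidate).
r4c6 = 3 (sole candidate).
r5c4 = 5: row 5 has {2,3,4,6}; col 4 has {1,2,3,4}; box has {2,3,4,6} → only 5 remains.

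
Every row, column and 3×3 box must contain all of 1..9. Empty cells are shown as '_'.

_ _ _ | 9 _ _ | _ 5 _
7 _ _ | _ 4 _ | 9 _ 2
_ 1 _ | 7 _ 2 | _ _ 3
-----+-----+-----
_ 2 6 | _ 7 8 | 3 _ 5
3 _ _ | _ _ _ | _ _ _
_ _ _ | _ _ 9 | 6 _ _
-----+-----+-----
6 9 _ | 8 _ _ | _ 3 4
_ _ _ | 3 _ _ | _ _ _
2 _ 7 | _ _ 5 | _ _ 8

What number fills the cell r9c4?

4

r9c7 = 1 (sole candidate).
r1c3 = 2 (hidden single in row 1).
r6c5 = 3 (hidden single in row 6).
r9c2 = 3 (hidden single in row 9).
r1c6 = 3 (hidden single in row 1).
r2c3 = 3 (hidden single in row 2).
r9c4 = 4: in row 9, 4 can only go here (every other open cell in that row sees a 4).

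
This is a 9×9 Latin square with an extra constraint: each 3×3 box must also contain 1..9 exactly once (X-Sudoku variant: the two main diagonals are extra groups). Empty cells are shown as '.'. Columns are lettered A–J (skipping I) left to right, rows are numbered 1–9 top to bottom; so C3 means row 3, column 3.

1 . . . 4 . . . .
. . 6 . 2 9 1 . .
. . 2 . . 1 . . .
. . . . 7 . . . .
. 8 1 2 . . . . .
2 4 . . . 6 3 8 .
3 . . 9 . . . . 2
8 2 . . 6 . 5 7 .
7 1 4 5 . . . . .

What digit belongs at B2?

5

D6 = 1: row 6 has {2,3,4,6,8}; col 4 has {2,5,9}; box has {2,6,7}; anti-diagonal has {2,7} → only 1 remains.
C7 = 5: row 7 has {2,3,9}; col 3 has {1,2,4,6}; box has {1,2,3,4,7,8}; anti-diagonal has {1,2,7} → only 5 remains.
C8 = 9: row 8 has {2,5,6,7,8}; col 3 has {1,2,4,5,6}; box has {1,2,3,4,5,7,8} → only 9 remains.
C4 = 3: row 4 has {7}; col 3 has {1,2,4,5,6,9}; box has {1,2,4,8} → only 3 remains.
C6 = 7: row 6 has {1,2,3,4,6,8}; col 3 has {1,2,3,4,5,6,9}; box has {1,2,3,4,8} → only 7 remains.
B7 = 6: row 7 has {2,3,5,9}; col 2 has {1,2,4,8}; box has {1,2,3,4,5,7,8,9} → only 6 remains.
C1 = 8: row 1 has {1,4}; col 3 has {1,2,3,4,5,6,7,9}; box has {1,2,6} → only 8 remains.
F7 = 7: in row 7, 7 can only go here (every other open cell in that row sees a 7).
J8 = 1: in row 8, 1 can only go here (every other open cell in that row sees a 1).
H7 = 4: row 7 has {2,3,5,6,7,9}; col 8 has {7,8}; box has {1,2,5,7} → only 4 remains.
H2 = 3: row 2 has {1,2,6,9}; col 8 has {4,7,8}; box has {1}; anti-diagonal has {1,2,5,7} → only 3 remains.
E5 = 9: row 5 has {1,2,8}; col 5 has {2,4,6,7}; box has {1,2,6,7}; main diagonal has {1,2,6,7}; anti-diagonal has {1,2,3,5,7} → only 9 remains.
E6 = 5: row 6 has {1,2,3,4,6,7,8}; col 5 has {2,4,6,7,9}; box has {1,2,6,7,9} → only 5 remains.
J6 = 9: row 6 has {1,2,3,4,5,6,7,8}; col 9 has {1,2}; box has {3,8} → only 9 remains.
G7 = 8: row 7 has {2,3,4,5,6,7,9}; col 7 has {1,3,5}; box has {1,2,4,5,7}; main diagonal has {1,2,6,7,9} → only 8 remains.
J9 = 3: row 9 has {1,4,5,7}; col 9 has {1,2,9}; box has {1,2,4,5,7,8}; main diagonal has {1,2,6,7,8,9} → only 3 remains.
J1 = 6: row 1 has {1,4,8}; col 9 has {1,2,3,9}; box has {1,3}; anti-diagonal has {1,2,3,5,7,9} → only 6 remains.
B2 = 5: row 2 has {1,2,3,6,9}; col 2 has {1,2,4,6,8}; box has {1,2,6,8}; main diagonal has {1,2,3,6,7,8,9} → only 5 remains.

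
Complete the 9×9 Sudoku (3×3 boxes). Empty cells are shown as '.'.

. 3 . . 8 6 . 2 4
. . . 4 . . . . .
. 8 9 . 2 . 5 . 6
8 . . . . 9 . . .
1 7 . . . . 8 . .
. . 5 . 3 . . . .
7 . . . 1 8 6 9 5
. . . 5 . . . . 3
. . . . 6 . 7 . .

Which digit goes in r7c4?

3

r1c1 = 5: row 1 has {2,3,4,6,8}; col 1 has {1,7,8}; box has {3,8,9} → only 5 remains.
r3c1 = 4: row 3 has {2,5,6,8,9}; col 1 has {1,5,7,8}; box has {3,5,8,9} → only 4 remains.
r5c9 = 9: in row 5, 9 can only go here (every other open cell in that row sees a 9).
r6c4 = 8: in row 6, 8 can only go here (every other open cell in that row sees an 8).
r9c2 = 5: in row 9, 5 can only go here (every other open cell in that row sees a 5).
r9c1 = 3: in column 1, 3 can only go here (every other open cell in that column sees a 3).
r7c4 = 3: in row 7, 3 can only go here (every other open cell in that row sees a 3).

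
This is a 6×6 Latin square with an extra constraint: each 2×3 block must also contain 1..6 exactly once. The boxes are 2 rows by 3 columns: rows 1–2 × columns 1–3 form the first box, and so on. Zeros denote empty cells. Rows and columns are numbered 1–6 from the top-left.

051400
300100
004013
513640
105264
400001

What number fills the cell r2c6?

r3c4 = 5: row 3 has {1,3,4}; col 4 has {1,2,4,6}; box has {1,3,4,6} → only 5 remains.
r4c6 = 2: row 4 has {1,3,4,5,6}; col 6 has {1,3,4}; box has {1,3,4,5,6} → only 2 remains.
r5c2 = 3: row 5 has {1,2,4,5,6}; col 2 has {1,5}; box has {1,4,5} → only 3 remains.
r6c4 = 3: row 6 has {1,4}; col 4 has {1,2,4,5,6}; box has {1,2,4,6} → only 3 remains.
r6c5 = 5: row 6 has {1,3,4}; col 5 has {1,4,6}; box has {1,2,3,4,6} → only 5 remains.
r1c6 = 6: row 1 has {1,4,5}; col 6 has {1,2,3,4}; box has {1,4} → only 6 remains.
r2c5 = 2: row 2 has {1,3}; col 5 has {1,4,5,6}; box has {1,4,6} → only 2 remains.
r2c6 = 5: row 2 has {1,2,3}; col 6 has {1,2,3,4,6}; box has {1,2,4,6} → only 5 remains.

5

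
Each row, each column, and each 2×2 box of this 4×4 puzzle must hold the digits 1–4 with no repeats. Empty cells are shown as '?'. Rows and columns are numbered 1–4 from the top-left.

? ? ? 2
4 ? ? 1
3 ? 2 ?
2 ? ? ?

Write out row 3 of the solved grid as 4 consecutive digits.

row 1, column 1 = 1: row 1 has {2}; col 1 has {2,3,4}; box has {4} → only 1 remains.
row 1, column 2 = 3: row 1 has {1,2}; col 2 has {}; box has {1,4} → only 3 remains.
row 1, column 3 = 4: row 1 has {1,2,3}; col 3 has {2}; box has {1,2} → only 4 remains.
row 2, column 2 = 2: row 2 has {1,4}; col 2 has {3}; box has {1,3,4} → only 2 remains.
row 2, column 3 = 3: row 2 has {1,2,4}; col 3 has {2,4}; box has {1,2,4} → only 3 remains.
row 3, column 4 = 4: row 3 has {2,3}; col 4 has {1,2}; box has {2} → only 4 remains.
row 4, column 3 = 1: row 4 has {2}; col 3 has {2,3,4}; box has {2,4} → only 1 remains.
row 4, column 4 = 3: row 4 has {1,2}; col 4 has {1,2,4}; box has {1,2,4} → only 3 remains.
row 3, column 2 = 1: row 3 has {2,3,4}; col 2 has {2,3}; box has {2,3} → only 1 remains.

3124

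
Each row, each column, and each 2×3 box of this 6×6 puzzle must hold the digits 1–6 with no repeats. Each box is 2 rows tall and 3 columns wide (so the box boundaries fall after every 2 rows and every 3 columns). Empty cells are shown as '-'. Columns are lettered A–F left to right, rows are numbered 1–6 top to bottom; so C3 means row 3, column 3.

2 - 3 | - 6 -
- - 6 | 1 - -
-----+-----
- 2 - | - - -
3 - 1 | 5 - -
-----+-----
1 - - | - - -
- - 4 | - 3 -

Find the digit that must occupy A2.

5

D1 = 4 (sole candidate).
F1 = 5 (sole candidate).
E2 = 2 (sole candidate).
F2 = 3 (sole candidate).
C3 = 5 (sole candidate).
E4 = 4 (sole candidate).
C5 = 2 (sole candidate).
D5 = 6 (sole candidate).
E5 = 5 (sole candidate).
F5 = 4 (sole candidate).
D6 = 2 (sole candidate).
F6 = 1 (sole candidate).
B1 = 1 (sole candidate).
D3 = 3 (sole candidate).
E3 = 1 (sole candidate).
F3 = 6 (sole candidate).
B4 = 6 (sole candidate).
F4 = 2 (sole candidate).
B5 = 3 (sole candidate).
B6 = 5 (sole candidate).
B2 = 4 (sole candidate).
A3 = 4 (sole candidate).
A6 = 6 (sole candidate).
A2 = 5: row 2 has {1,2,3,4,6}; col 1 has {1,2,3,4,6}; box has {1,2,3,4,6} → only 5 remains.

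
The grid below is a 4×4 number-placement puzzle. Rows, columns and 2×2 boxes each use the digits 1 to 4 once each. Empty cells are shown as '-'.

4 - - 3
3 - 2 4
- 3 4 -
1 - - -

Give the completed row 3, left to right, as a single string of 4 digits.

r1c3 = 1 (sole candidate).
r2c2 = 1 (sole candidate).
r3c1 = 2: row 3 has {3,4}; col 1 has {1,3,4}; box has {1,3} → only 2 remains.
r3c4 = 1: row 3 has {2,3,4}; col 4 has {3,4}; box has {4} → only 1 remains.

2341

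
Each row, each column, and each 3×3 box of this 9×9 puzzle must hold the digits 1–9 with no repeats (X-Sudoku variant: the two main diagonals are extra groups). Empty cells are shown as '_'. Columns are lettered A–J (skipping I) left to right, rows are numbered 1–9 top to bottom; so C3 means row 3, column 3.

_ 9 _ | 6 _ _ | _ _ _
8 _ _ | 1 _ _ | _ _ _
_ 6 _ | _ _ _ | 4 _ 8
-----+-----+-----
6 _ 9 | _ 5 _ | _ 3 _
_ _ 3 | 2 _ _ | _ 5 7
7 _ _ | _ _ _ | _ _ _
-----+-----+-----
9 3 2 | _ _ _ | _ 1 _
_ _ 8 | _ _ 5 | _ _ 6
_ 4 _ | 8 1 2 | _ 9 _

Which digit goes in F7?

7

A8 = 1 (sole candidate).
B8 = 7 (sole candidate).
A9 = 5 (sole candidate).
C9 = 6 (sole candidate).
J9 = 3 (sole candidate).
J1 = 1 (sole candidate).
H2 = 6 (sole candidate).
F4 = 8 (sole candidate).
A5 = 4 (sole candidate).
E5 = 9 (sole candidate).
D6 = 3 (sole candidate).
G8 = 2 (sole candidate).
H8 = 4 (sole candidate).
G9 = 7 (sole candidate).
A1 = 2 (sole candidate).
H1 = 7 (sole candidate).
B2 = 5 (sole candidate).
A3 = 3 (sole candidate).
H3 = 2 (sole candidate).
D4 = 7 (sole candidate).
G4 = 1 (sole candidate).
H6 = 8 (sole candidate).
D7 = 4 (sole candidate).
G7 = 8 (sole candidate).
J7 = 5 (sole candidate).
D8 = 9 (sole candidate).
E8 = 3 (sole candidate).
C1 = 4 (sole candidate).
E1 = 8 (sole candidate).
F1 = 3 (sole candidate).
G1 = 5 (sole candidate).
C2 = 7 (sole candidate).
J2 = 9 (sole candidate).
C3 = 1 (sole candidate).
D3 = 5 (sole candidate).
E3 = 7 (sole candidate).
F3 = 9 (sole candidate).
B4 = 2 (sole candidate).
J4 = 4 (sole candidate).
G5 = 6 (sole candidate).
B6 = 1 (sole candidate).
C6 = 5 (sole candidate).
F6 = 6 (sole candidate).
G6 = 9 (sole candidate).
J6 = 2 (sole candidate).
E7 = 6 (sole candidate).
F7 = 7: row 7 has {1,2,3,4,5,6,8,9}; col 6 has {2,3,5,6,8,9}; box has {1,2,3,4,5,6,8,9} → only 7 remains.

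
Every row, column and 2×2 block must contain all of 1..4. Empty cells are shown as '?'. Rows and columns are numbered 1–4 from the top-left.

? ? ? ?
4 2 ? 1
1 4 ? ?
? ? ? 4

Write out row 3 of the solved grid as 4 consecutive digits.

1423

row 1, column 1 = 3: row 1 has {}; col 1 has {1,4}; box has {2,4} → only 3 remains.
row 1, column 2 = 1: row 1 has {3}; col 2 has {2,4}; box has {2,3,4} → only 1 remains.
row 1, column 4 = 2: row 1 has {1,3}; col 4 has {1,4}; box has {1} → only 2 remains.
row 2, column 3 = 3: row 2 has {1,2,4}; col 3 has {}; box has {1,2} → only 3 remains.
row 3, column 3 = 2: row 3 has {1,4}; col 3 has {3}; box has {4} → only 2 remains.
row 3, column 4 = 3: row 3 has {1,2,4}; col 4 has {1,2,4}; box has {2,4} → only 3 remains.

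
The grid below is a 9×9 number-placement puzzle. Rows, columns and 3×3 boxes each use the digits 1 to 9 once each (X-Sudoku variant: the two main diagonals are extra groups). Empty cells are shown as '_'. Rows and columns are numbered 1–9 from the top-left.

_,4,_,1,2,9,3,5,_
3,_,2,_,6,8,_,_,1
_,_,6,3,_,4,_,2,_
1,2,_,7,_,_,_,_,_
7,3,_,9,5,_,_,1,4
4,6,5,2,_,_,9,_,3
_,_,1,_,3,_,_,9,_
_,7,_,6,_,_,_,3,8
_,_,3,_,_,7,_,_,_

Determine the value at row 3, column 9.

row 1, column 1 = 8 (sole candidate).
row 1, column 3 = 7 (sole candidate).
row 1, column 9 = 6 (sole candidate).
row 2, column 2 = 9 (sole candidate).
row 2, column 4 = 5 (sole candidate).
row 2, column 8 = 4 (sole candidate).
row 3, column 1 = 5 (sole candidate).
row 3, column 2 = 1 (sole candidate).
row 3, column 5 = 7 (sole candidate).
row 3, column 7 = 8 (sole candidate).
row 3, column 9 = 9: row 3 has {1,2,3,4,5,6,7,8}; col 9 has {1,3,4,6,8}; box has {1,2,3,4,5,6,8} → only 9 remains.

9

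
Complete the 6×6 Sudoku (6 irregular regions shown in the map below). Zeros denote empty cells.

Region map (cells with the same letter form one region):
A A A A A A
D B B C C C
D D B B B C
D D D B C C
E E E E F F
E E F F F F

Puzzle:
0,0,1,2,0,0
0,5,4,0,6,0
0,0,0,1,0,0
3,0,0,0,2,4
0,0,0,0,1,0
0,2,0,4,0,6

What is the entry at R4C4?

R2C4 = 3 (sole candidate).
R2C6 = 1 (sole candidate).
R3C5 = 3 (sole candidate).
R3C6 = 5 (sole candidate).
R4C4 = 6: row 4 has {2,3,4}; col 4 has {1,2,3,4}; region has {1,3,4,5} → only 6 remains.

6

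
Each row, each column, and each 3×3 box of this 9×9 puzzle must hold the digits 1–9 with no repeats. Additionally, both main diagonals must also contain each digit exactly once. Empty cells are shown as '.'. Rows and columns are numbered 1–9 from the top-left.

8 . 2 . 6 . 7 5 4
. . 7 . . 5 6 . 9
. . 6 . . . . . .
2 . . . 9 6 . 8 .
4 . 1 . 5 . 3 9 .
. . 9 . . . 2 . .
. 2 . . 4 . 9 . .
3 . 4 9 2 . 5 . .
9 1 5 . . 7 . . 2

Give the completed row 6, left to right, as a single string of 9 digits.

row 2, column 1 = 1: row 2 has {5,6,7,9}; col 1 has {2,3,4,8,9}; box has {2,6,7,8} → only 1 remains.
row 3, column 1 = 5: row 3 has {6}; col 1 has {1,2,3,4,8,9}; box has {1,2,6,7,8} → only 5 remains.
row 4, column 3 = 3: row 4 has {2,6,8,9}; col 3 has {1,2,4,5,6,7,9}; box has {1,2,4,9} → only 3 remains.
row 7, column 3 = 8: row 7 has {2,4,9}; col 3 has {1,2,3,4,5,6,7,9}; box has {1,2,3,4,5,9}; anti-diagonal has {4,5,6,9} → only 8 remains.
row 8, column 2 = 7: row 8 has {2,3,4,5,9}; col 2 has {1,2}; box has {1,2,3,4,5,8,9}; anti-diagonal has {4,5,6,8,9} → only 7 remains.
row 8, column 8 = 1: row 8 has {2,3,4,5,7,9}; col 8 has {5,8,9}; box has {2,5,9}; main diagonal has {2,5,6,8,9} → only 1 remains.
row 3, column 7 = 1: row 3 has {5,6}; col 7 has {2,3,5,6,7,9}; box has {4,5,6,7,9}; anti-diagonal has {4,5,6,7,8,9} → only 1 remains.
row 4, column 2 = 5: row 4 has {2,3,6,8,9}; col 2 has {1,2,7}; box has {1,2,3,4,9} → only 5 remains.
row 4, column 7 = 4: row 4 has {2,3,5,6,8,9}; col 7 has {1,2,3,5,6,7,9}; box has {2,3,8,9} → only 4 remains.
row 6, column 4 = 3: row 6 has {2,9}; col 4 has {9}; box has {5,6,9}; anti-diagonal has {1,4,5,6,7,8,9} → only 3 remains.
row 6, column 6 = 4: row 6 has {2,3,9}; col 6 has {5,6,7}; box has {3,5,6,9}; main diagonal has {1,2,5,6,8,9} → only 4 remains.
row 7, column 1 = 6: row 7 has {2,4,8,9}; col 1 has {1,2,3,4,5,8,9}; box has {1,2,3,4,5,7,8,9} → only 6 remains.
row 8, column 6 = 8: row 8 has {1,2,3,4,5,7,9}; col 6 has {4,5,6,7}; box has {2,4,7,9} → only 8 remains.
row 8, column 9 = 6: row 8 has {1,2,3,4,5,7,8,9}; col 9 has {2,4,9}; box has {1,2,5,9} → only 6 remains.
row 9, column 4 = 6: row 9 has {1,2,5,7,9}; col 4 has {3,9}; box has {2,4,7,8,9} → only 6 remains.
row 9, column 5 = 3: row 9 has {1,2,5,6,7,9}; col 5 has {2,4,5,6,9}; box has {2,4,6,7,8,9} → only 3 remains.
row 9, column 7 = 8: row 9 has {1,2,3,5,6,7,9}; col 7 has {1,2,3,4,5,6,7,9}; box has {1,2,5,6,9} → only 8 remains.
row 9, column 8 = 4: row 9 has {1,2,3,5,6,7,8,9}; col 8 has {1,5,8,9}; box has {1,2,5,6,8,9} → only 4 remains.
row 1, column 4 = 1: row 1 has {2,4,5,6,7,8}; col 4 has {3,6,9}; box has {5,6} → only 1 remains.
row 2, column 2 = 3: row 2 has {1,5,6,7,9}; col 2 has {1,2,5,7}; box has {1,2,5,6,7,8}; main diagonal has {1,2,4,5,6,8,9} → only 3 remains.
row 2, column 5 = 8: row 2 has {1,3,5,6,7,9}; col 5 has {2,3,4,5,6,9}; box has {1,5,6} → only 8 remains.
row 2, column 8 = 2: row 2 has {1,3,5,6,7,8,9}; col 8 has {1,4,5,8,9}; box has {1,4,5,6,7,9}; anti-diagonal has {1,3,4,5,6,7,8,9} → only 2 remains.
row 3, column 5 = 7: row 3 has {1,5,6}; col 5 has {2,3,4,5,6,8,9}; box has {1,5,6,8} → only 7 remains.
row 3, column 8 = 3: row 3 has {1,5,6,7}; col 8 has {1,2,4,5,8,9}; box has {1,2,4,5,6,7,9} → only 3 remains.
row 3, column 9 = 8: row 3 has {1,3,5,6,7}; col 9 has {2,4,6,9}; box has {1,2,3,4,5,6,7,9} → only 8 remains.
row 4, column 4 = 7: row 4 has {2,3,4,5,6,8,9}; col 4 has {1,3,6,9}; box has {3,4,5,6,9}; main diagonal has {1,2,3,4,5,6,8,9} → only 7 remains.
row 4, column 9 = 1: row 4 has {2,3,4,5,6,7,8,9}; col 9 has {2,4,6,8,9}; box has {2,3,4,8,9} → only 1 remains.
row 5, column 6 = 2: row 5 has {1,3,4,5,9}; col 6 has {4,5,6,7,8}; box has {3,4,5,6,7,9} → only 2 remains.
row 5, column 9 = 7: row 5 has {1,2,3,4,5,9}; col 9 has {1,2,4,6,8,9}; box has {1,2,3,4,8,9} → only 7 remains.
row 6, column 1 = 7: row 6 has {2,3,4,9}; col 1 has {1,2,3,4,5,6,8,9}; box has {1,2,3,4,5,9} → only 7 remains.
row 6, column 5 = 1: row 6 has {2,3,4,7,9}; col 5 has {2,3,4,5,6,7,8,9}; box has {2,3,4,5,6,7,9} → only 1 remains.
row 6, column 8 = 6: row 6 has {1,2,3,4,7,9}; col 8 has {1,2,3,4,5,8,9}; box has {1,2,3,4,7,8,9} → only 6 remains.
row 6, column 9 = 5: row 6 has {1,2,3,4,6,7,9}; col 9 has {1,2,4,6,7,8,9}; box has {1,2,3,4,6,7,8,9} → only 5 remains.
row 7, column 4 = 5: row 7 has {2,4,6,8,9}; col 4 has {1,3,6,7,9}; box has {2,3,4,6,7,8,9} → only 5 remains.
row 7, column 6 = 1: row 7 has {2,4,5,6,8,9}; col 6 has {2,4,5,6,7,8}; box has {2,3,4,5,6,7,8,9} → only 1 remains.
row 7, column 8 = 7: row 7 has {1,2,4,5,6,8,9}; col 8 has {1,2,3,4,5,6,8,9}; box has {1,2,4,5,6,8,9} → only 7 remains.
row 7, column 9 = 3: row 7 has {1,2,4,5,6,7,8,9}; col 9 has {1,2,4,5,6,7,8,9}; box has {1,2,4,5,6,7,8,9} → only 3 remains.
row 1, column 2 = 9: row 1 has {1,2,4,5,6,7,8}; col 2 has {1,2,3,5,7}; box has {1,2,3,5,6,7,8} → only 9 remains.
row 1, column 6 = 3: row 1 has {1,2,4,5,6,7,8,9}; col 6 has {1,2,4,5,6,7,8}; box has {1,5,6,7,8} → only 3 remains.
row 2, column 4 = 4: row 2 has {1,2,3,5,6,7,8,9}; col 4 has {1,3,5,6,7,9}; box has {1,3,5,6,7,8} → only 4 remains.
row 3, column 2 = 4: row 3 has {1,3,5,6,7,8}; col 2 has {1,2,3,5,7,9}; box has {1,2,3,5,6,7,8,9} → only 4 remains.
row 3, column 4 = 2: row 3 has {1,3,4,5,6,7,8}; col 4 has {1,3,4,5,6,7,9}; box has {1,3,4,5,6,7,8} → only 2 remains.
row 3, column 6 = 9: row 3 has {1,2,3,4,5,6,7,8}; col 6 has {1,2,3,4,5,6,7,8}; box has {1,2,3,4,5,6,7,8} → only 9 remains.
row 5, column 4 = 8: row 5 has {1,2,3,4,5,7,9}; col 4 has {1,2,3,4,5,6,7,9}; box has {1,2,3,4,5,6,7,9} → only 8 remains.
row 6, column 2 = 8: row 6 has {1,2,3,4,5,6,7,9}; col 2 has {1,2,3,4,5,7,9}; box has {1,2,3,4,5,7,9} → only 8 remains.

789314265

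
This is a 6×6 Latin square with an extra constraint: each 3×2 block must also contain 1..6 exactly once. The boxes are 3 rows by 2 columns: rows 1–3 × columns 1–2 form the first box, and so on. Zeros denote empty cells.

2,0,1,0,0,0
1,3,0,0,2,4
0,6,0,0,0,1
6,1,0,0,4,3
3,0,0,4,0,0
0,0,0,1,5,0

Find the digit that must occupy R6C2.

R3C5 = 3 (sole candidate).
R6C1 = 4 (sole candidate).
R6C2 = 2: row 6 has {1,4,5}; col 2 has {1,3,6}; box has {1,3,4,6} → only 2 remains.

2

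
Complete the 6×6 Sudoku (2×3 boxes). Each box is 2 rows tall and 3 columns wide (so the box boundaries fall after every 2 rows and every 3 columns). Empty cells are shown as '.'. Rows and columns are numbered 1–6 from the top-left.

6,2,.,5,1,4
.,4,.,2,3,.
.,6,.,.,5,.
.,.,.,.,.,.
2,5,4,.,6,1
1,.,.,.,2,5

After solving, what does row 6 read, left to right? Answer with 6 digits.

r1c3 = 3: row 1 has {1,2,4,5,6}; col 3 has {4}; box has {2,4,6} → only 3 remains.
r2c1 = 5: row 2 has {2,3,4}; col 1 has {1,2,6}; box has {2,3,4,6} → only 5 remains.
r2c3 = 1: row 2 has {2,3,4,5}; col 3 has {3,4}; box has {2,3,4,5,6} → only 1 remains.
r2c6 = 6: row 2 has {1,2,3,4,5}; col 6 has {1,4,5}; box has {1,2,3,4,5} → only 6 remains.
r3c3 = 2: row 3 has {5,6}; col 3 has {1,3,4}; box has {6} → only 2 remains.
r3c6 = 3: row 3 has {2,5,6}; col 6 has {1,4,5,6}; box has {5} → only 3 remains.
r4c3 = 5: row 4 has {}; col 3 has {1,2,3,4}; box has {2,6} → only 5 remains.
r4c5 = 4: row 4 has {5}; col 5 has {1,2,3,5,6}; box has {3,5} → only 4 remains.
r4c6 = 2: row 4 has {4,5}; col 6 has {1,3,4,5,6}; box has {3,4,5} → only 2 remains.
r5c4 = 3: row 5 has {1,2,4,5,6}; col 4 has {2,5}; box has {1,2,5,6} → only 3 remains.
r6c2 = 3: row 6 has {1,2,5}; col 2 has {2,4,5,6}; box has {1,2,4,5} → only 3 remains.
r6c3 = 6: row 6 has {1,2,3,5}; col 3 has {1,2,3,4,5}; box has {1,2,3,4,5} → only 6 remains.
r6c4 = 4: row 6 has {1,2,3,5,6}; col 4 has {2,3,5}; box has {1,2,3,5,6} → only 4 remains.

136425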